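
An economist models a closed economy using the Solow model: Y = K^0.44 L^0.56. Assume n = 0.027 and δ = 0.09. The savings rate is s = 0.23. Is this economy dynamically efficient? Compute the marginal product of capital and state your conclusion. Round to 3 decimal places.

The effective depreciation rate is n + δ = 0.027 + 0.09 = 0.117.
Steady-state k*: s·k^0.44 = 0.117·k gives k* = (0.23/0.117)^(1/0.56) ≈ 3.3434.
MPK = 0.44·3.3434^(-0.56) ≈ 0.2238.
MPK > n+δ = 0.117, so the economy is dynamically efficient (under-saving).

dynamically efficient; MPK ≈ 0.224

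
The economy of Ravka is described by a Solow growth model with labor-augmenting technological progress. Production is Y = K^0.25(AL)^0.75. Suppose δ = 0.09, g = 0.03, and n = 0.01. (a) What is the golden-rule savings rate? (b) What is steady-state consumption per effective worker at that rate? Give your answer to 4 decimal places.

(a) s_gold = 0.2500; (b) c_gold ≈ 0.9327

n + g + δ = 0.01 + 0.03 + 0.09 = 0.13.
For Cobb-Douglas, s_gold equals capital's share: s_gold = 0.25.
Golden rule sets MPK = n+g+δ: 0.25·k^(0.25−1) = 0.13, so k_gold = (0.25/0.13)^(1/0.75) ≈ 2.3915.
y_gold = 2.3915^0.25 ≈ 1.2436; c_gold = (1−0.25)·y_gold ≈ 0.9327.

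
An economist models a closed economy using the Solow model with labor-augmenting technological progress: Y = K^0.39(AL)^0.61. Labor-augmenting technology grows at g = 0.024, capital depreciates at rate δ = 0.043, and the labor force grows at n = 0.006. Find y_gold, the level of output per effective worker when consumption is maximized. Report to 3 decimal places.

Capital per effective worker breaks even when investment replaces (n + g + δ)·k; here n + g + δ = 0.073.
Golden rule sets MPK = n+g+δ: 0.39·k^(0.39−1) = 0.073, so k_gold = (0.39/0.073)^(1/0.61) ≈ 15.5962.
Output: y_gold = k_gold^0.39 = 15.5962^0.39 ≈ 2.9193.

y_gold ≈ 2.919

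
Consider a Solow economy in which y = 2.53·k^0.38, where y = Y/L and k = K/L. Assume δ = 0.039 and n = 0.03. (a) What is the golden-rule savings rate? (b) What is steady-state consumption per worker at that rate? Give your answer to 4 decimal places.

(a) s_gold = 0.3800; (b) c_gold ≈ 7.8833

Capital per worker breaks even when investment replaces (n + δ)·k; here n + δ = 0.069.
For Cobb-Douglas, s_gold equals capital's share: s_gold = 0.38.
At the golden rule the marginal product of capital equals n+δ: 0.38·2.53·k^(0.38−1) = 0.069. Solving, k_gold = (0.38·2.53/0.069)^(1/0.62) ≈ 70.0245.
y_gold = 2.53·70.0245^0.38 ≈ 12.7150; c_gold = (1−0.38)·y_gold ≈ 7.8833.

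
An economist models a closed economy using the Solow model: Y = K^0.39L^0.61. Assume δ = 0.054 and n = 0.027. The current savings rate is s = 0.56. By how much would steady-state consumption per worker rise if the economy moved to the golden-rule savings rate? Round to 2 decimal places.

Δc ≈ 0.15

Capital per worker breaks even when investment replaces (n + δ)·k; here n + δ = 0.081.
Current steady state (s = 0.56): k* = (0.56/0.081)^(1/0.61) ≈ 23.7992, y* = 23.7992^0.39 ≈ 3.4424, c* = (1−0.56)·3.4424 ≈ 1.5146.
Golden rule sets MPK = n+δ: 0.39·k^(0.39−1) = 0.081, so k_gold = (0.39/0.081)^(1/0.61) ≈ 13.1517.
y_gold = 13.1517^0.39 ≈ 2.7315, c_gold = y_gold − 0.081·k_gold ≈ 1.6662.
Gain: Δc = 1.6662 − 1.5146 ≈ 0.1516.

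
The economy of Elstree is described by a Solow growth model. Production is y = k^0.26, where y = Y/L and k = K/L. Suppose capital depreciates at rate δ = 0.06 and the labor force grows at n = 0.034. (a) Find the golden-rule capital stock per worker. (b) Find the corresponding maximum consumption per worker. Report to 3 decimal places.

The effective depreciation rate is n + δ = 0.034 + 0.06 = 0.094.
Golden rule sets MPK = n+δ: 0.26·k^(0.26−1) = 0.094, so k_gold = (0.26/0.094)^(1/0.74) ≈ 3.9545.
y_gold = 3.9545^0.26 ≈ 1.4297; c_gold = y_gold − 0.094·k_gold ≈ 1.0580.

(a) k_gold ≈ 3.954; (b) c_gold ≈ 1.058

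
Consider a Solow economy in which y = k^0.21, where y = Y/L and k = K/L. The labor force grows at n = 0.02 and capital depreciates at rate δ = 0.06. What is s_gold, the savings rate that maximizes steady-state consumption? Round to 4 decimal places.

s_gold = 0.2100

Capital per worker breaks even when investment replaces (n + δ)·k; here n + δ = 0.08.
At the golden rule MPK = n+δ, and in any Cobb-Douglas steady state s = (n+δ)·k/y = MPK·k/y = capital's share 0.21.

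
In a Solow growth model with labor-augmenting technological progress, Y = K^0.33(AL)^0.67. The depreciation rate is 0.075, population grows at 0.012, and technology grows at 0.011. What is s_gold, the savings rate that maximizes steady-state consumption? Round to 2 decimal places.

s_gold = 0.33

n + g + δ = 0.012 + 0.011 + 0.075 = 0.098.
At the golden rule MPK = n+g+δ, and in any Cobb-Douglas steady state s = (n+g+δ)·k/y = MPK·k/y = capital's share 0.33.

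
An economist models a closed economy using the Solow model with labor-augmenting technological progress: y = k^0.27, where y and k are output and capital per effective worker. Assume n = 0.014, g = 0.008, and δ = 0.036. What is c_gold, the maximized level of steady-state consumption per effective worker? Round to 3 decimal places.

Capital per effective worker breaks even when investment replaces (n + g + δ)·k; here n + g + δ = 0.058.
Maximizing c = f(k) − (n+g+δ)·k gives f'(k) = n+g+δ, i.e. 0.27·k^(0.27−1) = 0.058, so k_gold = (0.27/0.058)^(1/0.73) ≈ 8.2221.
y_gold = 8.2221^0.27 ≈ 1.7662.
c_gold = y_gold − (n+g+δ)·k_gold = 1.7662 − 0.058·8.2221 ≈ 1.2893.

c_gold ≈ 1.289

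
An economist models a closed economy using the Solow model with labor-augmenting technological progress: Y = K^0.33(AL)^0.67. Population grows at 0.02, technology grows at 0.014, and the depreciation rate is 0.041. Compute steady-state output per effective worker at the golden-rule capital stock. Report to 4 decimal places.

y_gold ≈ 2.0746

Break-even investment rate: n + g + δ = 0.02 + 0.014 + 0.041 = 0.075.
Maximizing c = f(k) − (n+g+δ)·k gives f'(k) = n+g+δ, i.e. 0.33·k^(0.33−1) = 0.075, so k_gold = (0.33/0.075)^(1/0.67) ≈ 9.1280.
Output: y_gold = k_gold^0.33 = 9.1280^0.33 ≈ 2.0746.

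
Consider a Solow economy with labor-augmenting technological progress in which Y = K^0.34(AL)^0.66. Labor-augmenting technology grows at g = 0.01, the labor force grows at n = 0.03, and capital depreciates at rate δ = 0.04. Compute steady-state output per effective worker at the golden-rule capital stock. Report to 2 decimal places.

The effective depreciation rate is n + g + δ = 0.03 + 0.01 + 0.04 = 0.08.
Golden rule sets MPK = n+g+δ: 0.34·k^(0.34−1) = 0.08, so k_gold = (0.34/0.08)^(1/0.66) ≈ 8.9558.
Output: y_gold = k_gold^0.34 = 8.9558^0.34 ≈ 2.1072.

y_gold ≈ 2.11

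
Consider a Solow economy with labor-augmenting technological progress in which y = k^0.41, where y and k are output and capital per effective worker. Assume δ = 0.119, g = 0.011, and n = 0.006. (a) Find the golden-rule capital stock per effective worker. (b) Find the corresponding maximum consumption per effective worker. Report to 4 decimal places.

Capital per effective worker breaks even when investment replaces (n + g + δ)·k; here n + g + δ = 0.136.
Setting f'(k) = n+g+δ gives 0.41·k^(0.41−1) = 0.136, hence k_gold = (0.41/0.136)^(1/0.59) ≈ 6.4905.
y_gold = 6.4905^0.41 ≈ 2.1530; c_gold = y_gold − 0.136·k_gold ≈ 1.2702.

(a) k_gold ≈ 6.4905; (b) c_gold ≈ 1.2702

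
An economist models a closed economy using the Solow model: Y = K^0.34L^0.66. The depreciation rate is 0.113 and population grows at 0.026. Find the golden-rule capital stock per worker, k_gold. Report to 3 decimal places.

The effective depreciation rate is n + δ = 0.026 + 0.113 = 0.139.
Maximizing c = f(k) − (n+δ)·k gives f'(k) = n+δ, i.e. 0.34·k^(0.34−1) = 0.139, so k_gold = (0.34/0.139)^(1/0.66) ≈ 3.8778.

k_gold ≈ 3.878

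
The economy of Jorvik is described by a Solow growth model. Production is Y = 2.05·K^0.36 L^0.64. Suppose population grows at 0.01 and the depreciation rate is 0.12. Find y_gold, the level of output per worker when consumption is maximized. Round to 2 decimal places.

y_gold ≈ 5.44

n + δ = 0.01 + 0.12 = 0.13.
At the golden rule the marginal product of capital equals n+δ: 0.36·2.05·k^(0.36−1) = 0.13. Solving, k_gold = (0.36·2.05/0.13)^(1/0.64) ≈ 15.0765.
Output: y_gold = 2.05·k_gold^0.36 = 2.05·15.0765^0.36 ≈ 5.4443.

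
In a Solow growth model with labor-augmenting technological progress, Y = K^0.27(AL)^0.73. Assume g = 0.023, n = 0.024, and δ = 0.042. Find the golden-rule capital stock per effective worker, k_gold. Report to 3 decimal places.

Break-even investment rate: n + g + δ = 0.024 + 0.023 + 0.042 = 0.089.
Golden rule sets MPK = n+g+δ: 0.27·k^(0.27−1) = 0.089, so k_gold = (0.27/0.089)^(1/0.73) ≈ 4.5734.

k_gold ≈ 4.573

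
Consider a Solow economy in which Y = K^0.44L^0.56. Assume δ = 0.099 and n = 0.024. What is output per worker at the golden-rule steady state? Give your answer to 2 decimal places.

The effective depreciation rate is n + δ = 0.024 + 0.099 = 0.123.
Setting f'(k) = n+δ gives 0.44·k^(0.44−1) = 0.123, hence k_gold = (0.44/0.123)^(1/0.56) ≈ 9.7382.
Output: y_gold = k_gold^0.44 = 9.7382^0.44 ≈ 2.7223.

y_gold ≈ 2.72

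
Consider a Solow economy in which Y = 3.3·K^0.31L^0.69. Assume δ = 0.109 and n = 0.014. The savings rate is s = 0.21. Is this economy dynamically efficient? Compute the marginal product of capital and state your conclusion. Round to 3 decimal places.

Break-even investment rate: n + δ = 0.014 + 0.109 = 0.123.
Steady-state k*: s·A·k^0.31 = 0.123·k gives k* = (0.21·3.3/0.123)^(1/0.69) ≈ 12.2506.
MPK = 0.31·3.3·12.2506^(-0.69) ≈ 0.1816.
MPK > n+δ = 0.123, so the economy is dynamically efficient (under-saving).

dynamically efficient; MPK ≈ 0.182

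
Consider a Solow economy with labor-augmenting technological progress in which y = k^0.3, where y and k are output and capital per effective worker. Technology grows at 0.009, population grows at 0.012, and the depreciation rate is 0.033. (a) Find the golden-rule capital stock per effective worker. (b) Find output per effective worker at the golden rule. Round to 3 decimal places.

(a) k_gold ≈ 11.585; (b) y_gold ≈ 2.085

Capital per effective worker breaks even when investment replaces (n + g + δ)·k; here n + g + δ = 0.054.
Golden rule sets MPK = n+g+δ: 0.3·k^(0.3−1) = 0.054, so k_gold = (0.3/0.054)^(1/0.7) ≈ 11.5850.
y_gold = 11.5850^0.3 ≈ 2.0853.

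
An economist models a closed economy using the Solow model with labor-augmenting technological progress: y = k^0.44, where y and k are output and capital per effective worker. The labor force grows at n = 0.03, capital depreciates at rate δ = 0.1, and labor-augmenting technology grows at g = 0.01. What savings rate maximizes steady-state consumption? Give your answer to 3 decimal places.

Capital per effective worker breaks even when investment replaces (n + g + δ)·k; here n + g + δ = 0.14.
At the golden rule MPK = n+g+δ, and in any Cobb-Douglas steady state s = (n+g+δ)·k/y = MPK·k/y = capital's share 0.44.

s_gold = 0.440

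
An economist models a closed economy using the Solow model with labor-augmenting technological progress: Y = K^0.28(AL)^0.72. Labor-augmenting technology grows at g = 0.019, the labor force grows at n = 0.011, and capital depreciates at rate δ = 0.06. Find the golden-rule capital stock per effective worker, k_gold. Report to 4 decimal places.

The effective depreciation rate is n + g + δ = 0.011 + 0.019 + 0.06 = 0.09.
At the golden rule the marginal product of capital equals n+g+δ: 0.28·k^(0.28−1) = 0.09. Solving, k_gold = (0.28/0.09)^(1/0.72) ≈ 4.8373.

k_gold ≈ 4.8373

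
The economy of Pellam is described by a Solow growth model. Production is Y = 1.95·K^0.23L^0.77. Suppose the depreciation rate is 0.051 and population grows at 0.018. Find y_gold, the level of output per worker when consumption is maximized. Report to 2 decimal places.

Break-even investment rate: n + δ = 0.018 + 0.051 = 0.069.
Maximizing c = f(k) − (n+δ)·k gives f'(k) = n+δ, i.e. 0.23·1.95·k^(0.23−1) = 0.069, so k_gold = (0.23·1.95/0.069)^(1/0.77) ≈ 11.3692.
Output: y_gold = 1.95·k_gold^0.23 = 1.95·11.3692^0.23 ≈ 3.4108.

y_gold ≈ 3.41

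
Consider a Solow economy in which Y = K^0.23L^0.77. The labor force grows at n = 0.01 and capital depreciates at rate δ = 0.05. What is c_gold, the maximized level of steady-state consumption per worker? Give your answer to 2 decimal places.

c_gold ≈ 1.15

Capital per worker breaks even when investment replaces (n + δ)·k; here n + δ = 0.06.
Maximizing c = f(k) − (n+δ)·k gives f'(k) = n+δ, i.e. 0.23·k^(0.23−1) = 0.06, so k_gold = (0.23/0.06)^(1/0.77) ≈ 5.7265.
y_gold = 5.7265^0.23 ≈ 1.4939.
c_gold = y_gold − (n+δ)·k_gold = 1.4939 − 0.06·5.7265 ≈ 1.1503.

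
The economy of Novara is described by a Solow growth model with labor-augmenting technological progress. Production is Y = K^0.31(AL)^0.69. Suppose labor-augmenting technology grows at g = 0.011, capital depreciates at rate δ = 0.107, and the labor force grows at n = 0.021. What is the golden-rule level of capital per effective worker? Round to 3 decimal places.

k_gold ≈ 3.198

n + g + δ = 0.021 + 0.011 + 0.107 = 0.139.
Maximizing c = f(k) − (n+g+δ)·k gives f'(k) = n+g+δ, i.e. 0.31·k^(0.31−1) = 0.139, so k_gold = (0.31/0.139)^(1/0.69) ≈ 3.1978.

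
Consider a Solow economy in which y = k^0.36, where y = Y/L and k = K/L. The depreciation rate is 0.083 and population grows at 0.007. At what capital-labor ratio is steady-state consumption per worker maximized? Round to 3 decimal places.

Capital per worker breaks even when investment replaces (n + δ)·k; here n + δ = 0.09.
Setting f'(k) = n+δ gives 0.36·k^(0.36−1) = 0.09, hence k_gold = (0.36/0.09)^(1/0.64) ≈ 8.7241.

k_gold ≈ 8.724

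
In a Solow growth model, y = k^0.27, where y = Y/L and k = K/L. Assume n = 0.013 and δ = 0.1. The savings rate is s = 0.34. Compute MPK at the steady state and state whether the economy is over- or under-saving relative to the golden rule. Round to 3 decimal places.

over-saving; MPK ≈ 0.090

n + δ = 0.013 + 0.1 = 0.113.
Steady-state k*: s·k^0.27 = 0.113·k gives k* = (0.34/0.113)^(1/0.73) ≈ 4.5221.
MPK = 0.27·4.5221^(-0.73) ≈ 0.0897.
MPK < n+δ = 0.113, so the economy is dynamically inefficient (over-saving).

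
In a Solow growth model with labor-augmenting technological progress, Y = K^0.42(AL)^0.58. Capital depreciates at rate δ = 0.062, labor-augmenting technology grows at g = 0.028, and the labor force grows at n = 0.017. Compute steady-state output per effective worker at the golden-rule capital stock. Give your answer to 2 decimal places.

y_gold ≈ 2.69

Capital per effective worker breaks even when investment replaces (n + g + δ)·k; here n + g + δ = 0.107.
Golden rule sets MPK = n+g+δ: 0.42·k^(0.42−1) = 0.107, so k_gold = (0.42/0.107)^(1/0.58) ≈ 10.5659.
Output: y_gold = k_gold^0.42 = 10.5659^0.42 ≈ 2.6918.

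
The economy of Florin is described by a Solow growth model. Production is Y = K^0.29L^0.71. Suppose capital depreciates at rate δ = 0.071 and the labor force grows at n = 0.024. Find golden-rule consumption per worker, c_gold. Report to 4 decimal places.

c_gold ≈ 1.1200

Break-even investment rate: n + δ = 0.024 + 0.071 = 0.095.
Maximizing c = f(k) − (n+δ)·k gives f'(k) = n+δ, i.e. 0.29·k^(0.29−1) = 0.095, so k_gold = (0.29/0.095)^(1/0.71) ≈ 4.8155.
y_gold = 4.8155^0.29 ≈ 1.5775.
c_gold = y_gold − (n+δ)·k_gold = 1.5775 − 0.095·4.8155 ≈ 1.1200.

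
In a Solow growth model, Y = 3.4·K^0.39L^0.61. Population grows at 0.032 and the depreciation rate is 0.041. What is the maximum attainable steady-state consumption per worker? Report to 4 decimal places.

The effective depreciation rate is n + δ = 0.032 + 0.041 = 0.073.
Maximizing c = f(k) − (n+δ)·k gives f'(k) = n+δ, i.e. 0.39·3.4·k^(0.39−1) = 0.073, so k_gold = (0.39·3.4/0.073)^(1/0.61) ≈ 115.9568.
y_gold = 3.4·115.9568^0.39 ≈ 21.7047.
c_gold = y_gold − (n+δ)·k_gold = 21.7047 − 0.073·115.9568 ≈ 13.2399.

c_gold ≈ 13.2399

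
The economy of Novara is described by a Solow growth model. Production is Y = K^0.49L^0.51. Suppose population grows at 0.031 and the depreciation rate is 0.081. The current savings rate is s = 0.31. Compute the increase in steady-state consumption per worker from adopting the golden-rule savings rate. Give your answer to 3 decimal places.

Break-even investment rate: n + δ = 0.031 + 0.081 = 0.112.
Current steady state (s = 0.31): k* = (0.31/0.112)^(1/0.51) ≈ 7.3612, y* = 7.3612^0.49 ≈ 2.6595, c* = (1−0.31)·2.6595 ≈ 1.8351.
Maximizing c = f(k) − (n+δ)·k gives f'(k) = n+δ, i.e. 0.49·k^(0.49−1) = 0.112, so k_gold = (0.49/0.112)^(1/0.51) ≈ 18.0642.
y_gold = 18.0642^0.49 ≈ 4.1290, c_gold = y_gold − 0.112·k_gold ≈ 2.1058.
Gain: Δc = 2.1058 − 1.8351 ≈ 0.2707.

Δc ≈ 0.271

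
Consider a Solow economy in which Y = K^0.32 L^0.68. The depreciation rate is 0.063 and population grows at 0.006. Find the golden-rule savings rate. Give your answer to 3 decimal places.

Break-even investment rate: n + δ = 0.006 + 0.063 = 0.069.
At the golden rule MPK = n+δ, and in any Cobb-Douglas steady state s = (n+δ)·k/y = MPK·k/y = capital's share 0.32.

s_gold = 0.320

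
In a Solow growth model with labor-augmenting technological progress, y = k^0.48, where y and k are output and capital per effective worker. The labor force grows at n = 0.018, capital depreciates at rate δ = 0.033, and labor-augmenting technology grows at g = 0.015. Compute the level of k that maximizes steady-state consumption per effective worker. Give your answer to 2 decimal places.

Break-even investment rate: n + g + δ = 0.018 + 0.015 + 0.033 = 0.066.
At the golden rule the marginal product of capital equals n+g+δ: 0.48·k^(0.48−1) = 0.066. Solving, k_gold = (0.48/0.066)^(1/0.52) ≈ 45.4057.

k_gold ≈ 45.41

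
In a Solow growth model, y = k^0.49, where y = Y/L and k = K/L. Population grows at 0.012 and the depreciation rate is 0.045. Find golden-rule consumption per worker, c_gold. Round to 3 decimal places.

Break-even investment rate: n + δ = 0.012 + 0.045 = 0.057.
Maximizing c = f(k) − (n+δ)·k gives f'(k) = n+δ, i.e. 0.49·k^(0.49−1) = 0.057, so k_gold = (0.49/0.057)^(1/0.51) ≈ 67.9207.
y_gold = 67.9207^0.49 ≈ 7.9010.
c_gold = y_gold − (n+δ)·k_gold = 7.9010 − 0.057·67.9207 ≈ 4.0295.

c_gold ≈ 4.030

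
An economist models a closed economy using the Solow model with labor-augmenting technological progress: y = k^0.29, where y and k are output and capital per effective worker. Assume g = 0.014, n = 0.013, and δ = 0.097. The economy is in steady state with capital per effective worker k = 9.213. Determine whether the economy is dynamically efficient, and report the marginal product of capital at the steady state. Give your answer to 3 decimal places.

The effective depreciation rate is n + g + δ = 0.013 + 0.014 + 0.097 = 0.124.
MPK = 0.29·k^(0.29−1) = 0.29·9.213^(-0.71) ≈ 0.0599.
MPK < 0.124, so the economy is dynamically inefficient (over-saving).

dynamically inefficient; MPK ≈ 0.060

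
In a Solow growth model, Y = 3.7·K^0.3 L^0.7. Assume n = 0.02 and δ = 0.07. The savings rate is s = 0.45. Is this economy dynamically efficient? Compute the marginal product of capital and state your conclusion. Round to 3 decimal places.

dynamically inefficient; MPK ≈ 0.060

Capital per worker breaks even when investment replaces (n + δ)·k; here n + δ = 0.09.
Steady-state k*: s·A·k^0.3 = 0.09·k gives k* = (0.45·3.7/0.09)^(1/0.7) ≈ 64.6019.
MPK = 0.3·3.7·64.6019^(-0.7) ≈ 0.0600.
MPK < n+δ = 0.09, so the economy is dynamically inefficient (over-saving).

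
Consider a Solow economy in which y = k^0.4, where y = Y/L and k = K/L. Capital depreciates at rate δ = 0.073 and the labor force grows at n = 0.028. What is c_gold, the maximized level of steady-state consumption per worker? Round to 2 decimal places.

Break-even investment rate: n + δ = 0.028 + 0.073 = 0.101.
Setting f'(k) = n+δ gives 0.4·k^(0.4−1) = 0.101, hence k_gold = (0.4/0.101)^(1/0.6) ≈ 9.9136.
y_gold = 9.9136^0.4 ≈ 2.5032.
c_gold = y_gold − (n+δ)·k_gold = 2.5032 − 0.101·9.9136 ≈ 1.5019.

c_gold ≈ 1.50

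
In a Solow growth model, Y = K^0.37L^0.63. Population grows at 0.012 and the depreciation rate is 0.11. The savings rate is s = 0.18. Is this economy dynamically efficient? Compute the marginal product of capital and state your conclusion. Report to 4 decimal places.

n + δ = 0.012 + 0.11 = 0.122.
Steady-state k*: s·k^0.37 = 0.122·k gives k* = (0.18/0.122)^(1/0.63) ≈ 1.8540.
MPK = 0.37·1.8540^(-0.63) ≈ 0.2508.
MPK > n+δ = 0.122, so the economy is dynamically efficient (under-saving).

dynamically efficient; MPK ≈ 0.2508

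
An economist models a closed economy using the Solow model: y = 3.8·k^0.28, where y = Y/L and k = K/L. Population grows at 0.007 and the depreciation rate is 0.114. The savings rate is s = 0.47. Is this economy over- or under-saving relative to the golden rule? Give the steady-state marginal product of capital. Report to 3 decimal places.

over-saving; MPK ≈ 0.072

Break-even investment rate: n + δ = 0.007 + 0.114 = 0.121.
Steady-state k*: s·A·k^0.28 = 0.121·k gives k* = (0.47·3.8/0.121)^(1/0.72) ≈ 42.0479.
MPK = 0.28·3.8·42.0479^(-0.72) ≈ 0.0721.
MPK < n+δ = 0.121, so the economy is dynamically inefficient (over-saving).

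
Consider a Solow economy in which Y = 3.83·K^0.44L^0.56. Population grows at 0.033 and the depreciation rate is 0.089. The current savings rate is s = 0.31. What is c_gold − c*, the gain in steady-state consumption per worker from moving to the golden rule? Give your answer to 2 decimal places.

Δc ≈ 1.08

Capital per worker breaks even when investment replaces (n + δ)·k; here n + δ = 0.122.
Current steady state (s = 0.31): k* = (0.31·3.83/0.122)^(1/0.56) ≈ 58.1626, y* = 3.83·58.1626^0.44 ≈ 22.8898, c* = (1−0.31)·22.8898 ≈ 15.7940.
Golden rule sets MPK = n+δ: 0.44·3.83·k^(0.44−1) = 0.122, so k_gold = (0.44·3.83/0.122)^(1/0.56) ≈ 108.7014.
y_gold = 3.83·108.7014^0.44 ≈ 30.1399, c_gold = y_gold − 0.122·k_gold ≈ 16.8784.
Gain: Δc = 16.8784 − 15.7940 ≈ 1.0844.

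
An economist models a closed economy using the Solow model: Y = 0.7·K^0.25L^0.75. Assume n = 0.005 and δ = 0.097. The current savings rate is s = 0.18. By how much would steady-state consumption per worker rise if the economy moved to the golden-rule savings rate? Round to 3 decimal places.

The effective depreciation rate is n + δ = 0.005 + 0.097 = 0.102.
Current steady state (s = 0.18): k* = (0.18·0.7/0.102)^(1/0.75) ≈ 1.3254, y* = 0.7·1.3254^0.25 ≈ 0.7511, c* = (1−0.18)·0.7511 ≈ 0.6159.
At the golden rule the marginal product of capital equals n+δ: 0.25·0.7·k^(0.25−1) = 0.102. Solving, k_gold = (0.25·0.7/0.102)^(1/0.75) ≈ 2.0539.
y_gold = 0.7·2.0539^0.25 ≈ 0.8380, c_gold = y_gold − 0.102·k_gold ≈ 0.6285.
Gain: Δc = 0.6285 − 0.6159 ≈ 0.0126.

Δc ≈ 0.013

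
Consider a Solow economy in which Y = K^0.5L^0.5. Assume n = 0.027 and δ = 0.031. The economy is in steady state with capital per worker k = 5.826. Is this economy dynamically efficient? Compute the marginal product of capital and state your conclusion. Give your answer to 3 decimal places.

dynamically efficient; MPK ≈ 0.207

n + δ = 0.027 + 0.031 = 0.058.
MPK = 0.5·k^(0.5−1) = 0.5·5.826^(-0.5) ≈ 0.2071.
MPK > 0.058, so the economy is dynamically efficient (under-saving).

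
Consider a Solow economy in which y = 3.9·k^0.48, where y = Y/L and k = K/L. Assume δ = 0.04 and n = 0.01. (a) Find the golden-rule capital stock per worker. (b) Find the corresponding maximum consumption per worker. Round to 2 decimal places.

(a) k_gold ≈ 1060.83; (b) c_gold ≈ 57.46

n + δ = 0.01 + 0.04 = 0.05.
Golden rule sets MPK = n+δ: 0.48·3.9·k^(0.48−1) = 0.05, so k_gold = (0.48·3.9/0.05)^(1/0.52) ≈ 1060.8301.
y_gold = 3.9·1060.8301^0.48 ≈ 110.5031; c_gold = y_gold − 0.05·k_gold ≈ 57.4616.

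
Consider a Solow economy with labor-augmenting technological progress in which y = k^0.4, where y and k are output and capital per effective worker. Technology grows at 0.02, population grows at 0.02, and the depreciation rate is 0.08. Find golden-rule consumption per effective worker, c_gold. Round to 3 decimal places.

n + g + δ = 0.02 + 0.02 + 0.08 = 0.12.
Maximizing c = f(k) − (n+g+δ)·k gives f'(k) = n+g+δ, i.e. 0.4·k^(0.4−1) = 0.12, so k_gold = (0.4/0.12)^(1/0.6) ≈ 7.4381.
y_gold = 7.4381^0.4 ≈ 2.2314.
c_gold = y_gold − (n+g+δ)·k_gold = 2.2314 − 0.12·7.4381 ≈ 1.3389.

c_gold ≈ 1.339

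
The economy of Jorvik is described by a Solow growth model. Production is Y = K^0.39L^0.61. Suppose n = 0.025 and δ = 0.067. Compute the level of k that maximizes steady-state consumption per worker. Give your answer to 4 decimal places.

k_gold ≈ 10.6739

n + δ = 0.025 + 0.067 = 0.092.
At the golden rule the marginal product of capital equals n+δ: 0.39·k^(0.39−1) = 0.092. Solving, k_gold = (0.39/0.092)^(1/0.61) ≈ 10.6739.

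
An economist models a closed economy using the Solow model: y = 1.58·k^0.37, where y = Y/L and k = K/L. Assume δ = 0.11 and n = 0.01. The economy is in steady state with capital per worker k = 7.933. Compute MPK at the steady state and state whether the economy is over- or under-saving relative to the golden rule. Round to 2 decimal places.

Break-even investment rate: n + δ = 0.01 + 0.11 = 0.12.
MPK = 0.37·1.58·k^(0.37−1) = 0.37·1.58·7.933^(-0.63) ≈ 0.1586.
MPK > 0.12, so the economy is dynamically efficient (under-saving).

under-saving; MPK ≈ 0.16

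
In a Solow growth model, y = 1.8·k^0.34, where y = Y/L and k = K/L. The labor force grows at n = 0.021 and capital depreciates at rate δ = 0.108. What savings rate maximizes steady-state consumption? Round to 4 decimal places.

Break-even investment rate: n + δ = 0.021 + 0.108 = 0.129.
At the golden rule MPK = n+δ, and in any Cobb-Douglas steady state s = (n+δ)·k/y = MPK·k/y = capital's share 0.34.

s_gold = 0.3400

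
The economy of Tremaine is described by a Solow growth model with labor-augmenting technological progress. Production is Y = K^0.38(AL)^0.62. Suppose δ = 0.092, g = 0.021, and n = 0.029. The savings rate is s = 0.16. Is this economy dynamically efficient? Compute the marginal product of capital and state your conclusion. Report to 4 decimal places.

dynamically efficient; MPK ≈ 0.3372

n + g + δ = 0.029 + 0.021 + 0.092 = 0.142.
Steady-state k*: s·k^0.38 = 0.142·k gives k* = (0.16/0.142)^(1/0.62) ≈ 1.2123.
MPK = 0.38·1.2123^(-0.62) ≈ 0.3372.
MPK > n+g+δ = 0.142, so the economy is dynamically efficient (under-saving).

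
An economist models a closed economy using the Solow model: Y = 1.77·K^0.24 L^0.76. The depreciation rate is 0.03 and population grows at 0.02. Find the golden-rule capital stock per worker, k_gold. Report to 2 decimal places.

n + δ = 0.02 + 0.03 = 0.05.
Setting f'(k) = n+δ gives 0.24·1.77·k^(0.24−1) = 0.05, hence k_gold = (0.24·1.77/0.05)^(1/0.76) ≈ 16.6975.

k_gold ≈ 16.70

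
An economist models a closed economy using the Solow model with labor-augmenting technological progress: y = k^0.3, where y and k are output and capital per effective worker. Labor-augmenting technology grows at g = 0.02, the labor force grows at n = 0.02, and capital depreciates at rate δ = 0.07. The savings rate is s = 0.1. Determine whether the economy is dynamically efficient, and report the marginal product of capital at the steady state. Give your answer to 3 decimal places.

dynamically efficient; MPK ≈ 0.330

Break-even investment rate: n + g + δ = 0.02 + 0.02 + 0.07 = 0.11.
Steady-state k*: s·k^0.3 = 0.11·k gives k* = (0.1/0.11)^(1/0.7) ≈ 0.8727.
MPK = 0.3·0.8727^(-0.7) ≈ 0.3300.
MPK > n+g+δ = 0.11, so the economy is dynamically efficient (under-saving).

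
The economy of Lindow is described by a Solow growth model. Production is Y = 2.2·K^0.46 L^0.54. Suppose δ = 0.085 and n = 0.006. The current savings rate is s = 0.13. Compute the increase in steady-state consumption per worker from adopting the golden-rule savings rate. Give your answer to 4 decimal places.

Capital per worker breaks even when investment replaces (n + δ)·k; here n + δ = 0.091.
Current steady state (s = 0.13): k* = (0.13·2.2/0.091)^(1/0.54) ≈ 8.3363, y* = 2.2·8.3363^0.46 ≈ 5.8354, c* = (1−0.13)·5.8354 ≈ 5.0768.
At the golden rule the marginal product of capital equals n+δ: 0.46·2.2·k^(0.46−1) = 0.091. Solving, k_gold = (0.46·2.2/0.091)^(1/0.54) ≈ 86.5555.
y_gold = 2.2·86.5555^0.46 ≈ 17.1229, c_gold = y_gold − 0.091·k_gold ≈ 9.2464.
Gain: Δc = 9.2464 − 5.0768 ≈ 4.1696.

Δc ≈ 4.1696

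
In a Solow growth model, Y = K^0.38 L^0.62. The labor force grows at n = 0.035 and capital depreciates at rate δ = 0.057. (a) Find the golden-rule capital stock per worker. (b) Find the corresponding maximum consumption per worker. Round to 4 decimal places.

(a) k_gold ≈ 9.8524; (b) c_gold ≈ 1.4789

n + δ = 0.035 + 0.057 = 0.092.
At the golden rule the marginal product of capital equals n+δ: 0.38·k^(0.38−1) = 0.092. Solving, k_gold = (0.38/0.092)^(1/0.62) ≈ 9.8524.
y_gold = 9.8524^0.38 ≈ 2.3853; c_gold = y_gold − 0.092·k_gold ≈ 1.4789.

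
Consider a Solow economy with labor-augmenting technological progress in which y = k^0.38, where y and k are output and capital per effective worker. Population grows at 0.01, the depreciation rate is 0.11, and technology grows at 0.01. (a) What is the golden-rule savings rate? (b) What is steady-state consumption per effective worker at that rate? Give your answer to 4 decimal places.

Break-even investment rate: n + g + δ = 0.01 + 0.01 + 0.11 = 0.13.
For Cobb-Douglas, s_gold equals capital's share: s_gold = 0.38.
Setting f'(k) = n+g+δ gives 0.38·k^(0.38−1) = 0.13, hence k_gold = (0.38/0.13)^(1/0.62) ≈ 5.6410.
y_gold = 5.6410^0.38 ≈ 1.9298; c_gold = (1−0.38)·y_gold ≈ 1.1965.

(a) s_gold = 0.3800; (b) c_gold ≈ 1.1965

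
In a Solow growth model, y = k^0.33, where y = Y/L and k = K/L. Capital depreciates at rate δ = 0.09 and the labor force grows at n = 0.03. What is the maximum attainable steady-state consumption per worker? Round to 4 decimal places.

c_gold ≈ 1.1027

Capital per worker breaks even when investment replaces (n + δ)·k; here n + δ = 0.12.
Setting f'(k) = n+δ gives 0.33·k^(0.33−1) = 0.12, hence k_gold = (0.33/0.12)^(1/0.67) ≈ 4.5261.
y_gold = 4.5261^0.33 ≈ 1.6458.
c_gold = y_gold − (n+δ)·k_gold = 1.6458 − 0.12·4.5261 ≈ 1.1027.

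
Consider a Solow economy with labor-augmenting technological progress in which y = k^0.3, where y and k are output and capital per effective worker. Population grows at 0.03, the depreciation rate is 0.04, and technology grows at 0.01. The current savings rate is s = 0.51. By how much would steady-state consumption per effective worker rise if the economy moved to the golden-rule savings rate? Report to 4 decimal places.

Δc ≈ 0.1496

Break-even investment rate: n + g + δ = 0.03 + 0.01 + 0.04 = 0.08.
Current steady state (s = 0.51): k* = (0.51/0.08)^(1/0.7) ≈ 14.1012, y* = 14.1012^0.3 ≈ 2.2120, c* = (1−0.51)·2.2120 ≈ 1.0839.
At the golden rule the marginal product of capital equals n+g+δ: 0.3·k^(0.3−1) = 0.08. Solving, k_gold = (0.3/0.08)^(1/0.7) ≈ 6.6076.
y_gold = 6.6076^0.3 ≈ 1.7620, c_gold = y_gold − 0.08·k_gold ≈ 1.2334.
Gain: Δc = 1.2334 − 1.0839 ≈ 0.1496.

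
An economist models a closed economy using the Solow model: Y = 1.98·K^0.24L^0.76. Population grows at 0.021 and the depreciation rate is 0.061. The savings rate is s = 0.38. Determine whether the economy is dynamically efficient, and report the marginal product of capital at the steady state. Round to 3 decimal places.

dynamically inefficient; MPK ≈ 0.052

The effective depreciation rate is n + δ = 0.021 + 0.061 = 0.082.
Steady-state k*: s·A·k^0.24 = 0.082·k gives k* = (0.38·1.98/0.082)^(1/0.76) ≈ 18.4767.
MPK = 0.24·1.98·18.4767^(-0.76) ≈ 0.0518.
MPK < n+δ = 0.082, so the economy is dynamically inefficient (over-saving).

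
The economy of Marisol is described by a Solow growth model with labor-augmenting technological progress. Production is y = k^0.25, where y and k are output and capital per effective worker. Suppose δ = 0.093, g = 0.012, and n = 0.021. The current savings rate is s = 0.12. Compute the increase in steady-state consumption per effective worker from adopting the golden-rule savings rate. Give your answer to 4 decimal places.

Δc ≈ 0.0766

The effective depreciation rate is n + g + δ = 0.021 + 0.012 + 0.093 = 0.126.
Current steady state (s = 0.12): k* = (0.12/0.126)^(1/0.75) ≈ 0.9370, y* = 0.9370^0.25 ≈ 0.9839, c* = (1−0.12)·0.9839 ≈ 0.8658.
At the golden rule the marginal product of capital equals n+g+δ: 0.25·k^(0.25−1) = 0.126. Solving, k_gold = (0.25/0.126)^(1/0.75) ≈ 2.4932.
y_gold = 2.4932^0.25 ≈ 1.2566, c_gold = y_gold − 0.126·k_gold ≈ 0.9424.
Gain: Δc = 0.9424 − 0.8658 ≈ 0.0766.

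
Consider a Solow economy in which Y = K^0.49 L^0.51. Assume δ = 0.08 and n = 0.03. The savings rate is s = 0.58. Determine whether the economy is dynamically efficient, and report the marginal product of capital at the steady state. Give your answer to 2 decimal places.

The effective depreciation rate is n + δ = 0.03 + 0.08 = 0.11.
Steady-state k*: s·k^0.49 = 0.11·k gives k* = (0.58/0.11)^(1/0.51) ≈ 26.0469.
MPK = 0.49·26.0469^(-0.51) ≈ 0.0929.
MPK < n+δ = 0.11, so the economy is dynamically inefficient (over-saving).

dynamically inefficient; MPK ≈ 0.09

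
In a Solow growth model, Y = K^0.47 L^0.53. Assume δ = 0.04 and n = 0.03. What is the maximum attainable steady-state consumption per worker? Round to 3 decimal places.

c_gold ≈ 2.868

Break-even investment rate: n + δ = 0.03 + 0.04 = 0.07.
At the golden rule the marginal product of capital equals n+δ: 0.47·k^(0.47−1) = 0.07. Solving, k_gold = (0.47/0.07)^(1/0.53) ≈ 36.3393.
y_gold = 36.3393^0.47 ≈ 5.4122.
c_gold = y_gold − (n+δ)·k_gold = 5.4122 − 0.07·36.3393 ≈ 2.8685.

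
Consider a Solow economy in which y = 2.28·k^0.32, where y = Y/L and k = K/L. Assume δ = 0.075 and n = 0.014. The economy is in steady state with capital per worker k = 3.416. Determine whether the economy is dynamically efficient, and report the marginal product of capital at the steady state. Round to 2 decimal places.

Break-even investment rate: n + δ = 0.014 + 0.075 = 0.089.
MPK = 0.32·2.28·k^(0.32−1) = 0.32·2.28·3.416^(-0.68) ≈ 0.3164.
MPK > 0.089, so the economy is dynamically efficient (under-saving).

dynamically efficient; MPK ≈ 0.32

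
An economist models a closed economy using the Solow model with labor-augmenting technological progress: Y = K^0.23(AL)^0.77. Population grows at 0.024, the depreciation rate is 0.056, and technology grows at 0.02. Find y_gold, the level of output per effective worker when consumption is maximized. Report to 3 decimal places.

The effective depreciation rate is n + g + δ = 0.024 + 0.02 + 0.056 = 0.1.
Setting f'(k) = n+g+δ gives 0.23·k^(0.23−1) = 0.1, hence k_gold = (0.23/0.1)^(1/0.77) ≈ 2.9497.
Output: y_gold = k_gold^0.23 = 2.9497^0.23 ≈ 1.2825.

y_gold ≈ 1.282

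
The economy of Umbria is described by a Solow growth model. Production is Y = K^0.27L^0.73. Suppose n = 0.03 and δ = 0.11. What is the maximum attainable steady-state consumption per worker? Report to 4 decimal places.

c_gold ≈ 0.9307

n + δ = 0.03 + 0.11 = 0.14.
Golden rule sets MPK = n+δ: 0.27·k^(0.27−1) = 0.14, so k_gold = (0.27/0.14)^(1/0.73) ≈ 2.4589.
y_gold = 2.4589^0.27 ≈ 1.2750.
c_gold = y_gold − (n+δ)·k_gold = 1.2750 − 0.14·2.4589 ≈ 0.9307.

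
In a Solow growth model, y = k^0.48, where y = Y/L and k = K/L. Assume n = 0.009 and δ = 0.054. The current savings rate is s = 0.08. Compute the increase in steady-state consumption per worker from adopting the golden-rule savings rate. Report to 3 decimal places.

n + δ = 0.009 + 0.054 = 0.063.
Current steady state (s = 0.08): k* = (0.08/0.063)^(1/0.52) ≈ 1.5831, y* = 1.5831^0.48 ≈ 1.2467, c* = (1−0.08)·1.2467 ≈ 1.1470.
Setting f'(k) = n+δ gives 0.48·k^(0.48−1) = 0.063, hence k_gold = (0.48/0.063)^(1/0.52) ≈ 49.6550.
y_gold = 49.6550^0.48 ≈ 6.5172, c_gold = y_gold − 0.063·k_gold ≈ 3.3890.
Gain: Δc = 3.3890 − 1.1470 ≈ 2.2420.

Δc ≈ 2.242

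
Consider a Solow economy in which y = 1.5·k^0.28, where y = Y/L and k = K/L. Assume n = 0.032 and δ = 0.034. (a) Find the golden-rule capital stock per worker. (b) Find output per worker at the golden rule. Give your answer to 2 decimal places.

n + δ = 0.032 + 0.034 = 0.066.
At the golden rule the marginal product of capital equals n+δ: 0.28·1.5·k^(0.28−1) = 0.066. Solving, k_gold = (0.28·1.5/0.066)^(1/0.72) ≈ 13.0695.
y_gold = 1.5·13.0695^0.28 ≈ 3.0807.

(a) k_gold ≈ 13.07; (b) y_gold ≈ 3.08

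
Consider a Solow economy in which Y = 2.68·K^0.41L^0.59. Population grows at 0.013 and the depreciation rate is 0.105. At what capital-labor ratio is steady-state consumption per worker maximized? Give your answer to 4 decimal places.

k_gold ≈ 43.8970

Break-even investment rate: n + δ = 0.013 + 0.105 = 0.118.
Maximizing c = f(k) − (n+δ)·k gives f'(k) = n+δ, i.e. 0.41·2.68·k^(0.41−1) = 0.118, so k_gold = (0.41·2.68/0.118)^(1/0.59) ≈ 43.8970.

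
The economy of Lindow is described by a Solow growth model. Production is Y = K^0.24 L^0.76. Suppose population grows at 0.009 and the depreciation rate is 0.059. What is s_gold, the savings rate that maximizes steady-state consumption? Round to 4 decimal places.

n + δ = 0.009 + 0.059 = 0.068.
At the golden rule MPK = n+δ, and in any Cobb-Douglas steady state s = (n+δ)·k/y = MPK·k/y = capital's share 0.24.

s_gold = 0.2400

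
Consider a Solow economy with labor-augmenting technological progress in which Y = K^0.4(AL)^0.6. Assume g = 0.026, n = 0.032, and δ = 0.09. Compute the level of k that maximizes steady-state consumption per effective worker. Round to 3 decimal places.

Break-even investment rate: n + g + δ = 0.032 + 0.026 + 0.09 = 0.148.
Golden rule sets MPK = n+g+δ: 0.4·k^(0.4−1) = 0.148, so k_gold = (0.4/0.148)^(1/0.6) ≈ 5.2440.

k_gold ≈ 5.244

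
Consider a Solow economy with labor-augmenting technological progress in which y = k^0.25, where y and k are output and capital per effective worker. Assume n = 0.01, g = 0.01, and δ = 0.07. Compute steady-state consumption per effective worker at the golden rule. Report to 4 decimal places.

c_gold ≈ 1.0543

n + g + δ = 0.01 + 0.01 + 0.07 = 0.09.
At the golden rule the marginal product of capital equals n+g+δ: 0.25·k^(0.25−1) = 0.09. Solving, k_gold = (0.25/0.09)^(1/0.75) ≈ 3.9048.
y_gold = 3.9048^0.25 ≈ 1.4057.
c_gold = y_gold − (n+g+δ)·k_gold = 1.4057 − 0.09·3.9048 ≈ 1.0543.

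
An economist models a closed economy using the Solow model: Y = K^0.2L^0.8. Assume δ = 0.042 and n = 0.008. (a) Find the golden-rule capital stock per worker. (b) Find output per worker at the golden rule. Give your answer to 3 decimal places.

Capital per worker breaks even when investment replaces (n + δ)·k; here n + δ = 0.05.
Golden rule sets MPK = n+δ: 0.2·k^(0.2−1) = 0.05, so k_gold = (0.2/0.05)^(1/0.8) ≈ 5.6569.
y_gold = 5.6569^0.2 ≈ 1.4142.

(a) k_gold ≈ 5.657; (b) y_gold ≈ 1.414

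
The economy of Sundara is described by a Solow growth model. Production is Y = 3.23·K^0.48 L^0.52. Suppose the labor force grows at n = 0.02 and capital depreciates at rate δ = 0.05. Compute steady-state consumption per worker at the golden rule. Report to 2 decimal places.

n + δ = 0.02 + 0.05 = 0.07.
Setting f'(k) = n+δ gives 0.48·3.23·k^(0.48−1) = 0.07, hence k_gold = (0.48·3.23/0.07)^(1/0.52) ≈ 386.5479.
y_gold = 3.23·386.5479^0.48 ≈ 56.3716.
c_gold = y_gold − (n+δ)·k_gold = 56.3716 − 0.07·386.5479 ≈ 29.3132.

c_gold ≈ 29.31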